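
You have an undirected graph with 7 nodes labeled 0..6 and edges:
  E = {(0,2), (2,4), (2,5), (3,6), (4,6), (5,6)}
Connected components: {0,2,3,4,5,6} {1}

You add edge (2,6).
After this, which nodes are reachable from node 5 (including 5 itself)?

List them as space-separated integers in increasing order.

Before: nodes reachable from 5: {0,2,3,4,5,6}
Adding (2,6): both endpoints already in same component. Reachability from 5 unchanged.
After: nodes reachable from 5: {0,2,3,4,5,6}

Answer: 0 2 3 4 5 6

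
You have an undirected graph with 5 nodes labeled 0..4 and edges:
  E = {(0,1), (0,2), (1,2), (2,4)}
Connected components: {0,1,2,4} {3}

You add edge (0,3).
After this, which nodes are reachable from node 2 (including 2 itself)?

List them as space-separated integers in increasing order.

Before: nodes reachable from 2: {0,1,2,4}
Adding (0,3): merges 2's component with another. Reachability grows.
After: nodes reachable from 2: {0,1,2,3,4}

Answer: 0 1 2 3 4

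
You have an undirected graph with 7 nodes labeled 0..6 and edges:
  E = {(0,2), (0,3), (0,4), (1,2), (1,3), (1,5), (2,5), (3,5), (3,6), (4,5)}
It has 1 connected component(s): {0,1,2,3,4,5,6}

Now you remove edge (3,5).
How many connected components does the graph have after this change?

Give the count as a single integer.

Answer: 1

Derivation:
Initial component count: 1
Remove (3,5): not a bridge. Count unchanged: 1.
  After removal, components: {0,1,2,3,4,5,6}
New component count: 1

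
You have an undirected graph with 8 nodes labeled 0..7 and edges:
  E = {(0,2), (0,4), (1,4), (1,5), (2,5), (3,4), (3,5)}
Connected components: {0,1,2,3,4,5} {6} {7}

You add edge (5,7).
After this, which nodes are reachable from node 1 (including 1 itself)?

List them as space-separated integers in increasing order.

Answer: 0 1 2 3 4 5 7

Derivation:
Before: nodes reachable from 1: {0,1,2,3,4,5}
Adding (5,7): merges 1's component with another. Reachability grows.
After: nodes reachable from 1: {0,1,2,3,4,5,7}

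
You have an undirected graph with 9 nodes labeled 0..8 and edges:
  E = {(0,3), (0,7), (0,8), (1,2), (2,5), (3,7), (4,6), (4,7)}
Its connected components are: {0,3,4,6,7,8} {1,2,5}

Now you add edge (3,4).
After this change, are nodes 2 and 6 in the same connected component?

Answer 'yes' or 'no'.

Answer: no

Derivation:
Initial components: {0,3,4,6,7,8} {1,2,5}
Adding edge (3,4): both already in same component {0,3,4,6,7,8}. No change.
New components: {0,3,4,6,7,8} {1,2,5}
Are 2 and 6 in the same component? no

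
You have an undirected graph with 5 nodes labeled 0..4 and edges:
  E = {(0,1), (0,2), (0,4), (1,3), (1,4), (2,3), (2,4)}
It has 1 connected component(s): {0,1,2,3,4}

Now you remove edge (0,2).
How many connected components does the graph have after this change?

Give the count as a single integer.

Initial component count: 1
Remove (0,2): not a bridge. Count unchanged: 1.
  After removal, components: {0,1,2,3,4}
New component count: 1

Answer: 1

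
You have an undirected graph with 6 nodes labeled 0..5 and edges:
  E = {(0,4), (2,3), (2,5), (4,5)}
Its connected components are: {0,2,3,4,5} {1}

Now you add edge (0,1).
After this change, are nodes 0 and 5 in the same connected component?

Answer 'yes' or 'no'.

Answer: yes

Derivation:
Initial components: {0,2,3,4,5} {1}
Adding edge (0,1): merges {0,2,3,4,5} and {1}.
New components: {0,1,2,3,4,5}
Are 0 and 5 in the same component? yes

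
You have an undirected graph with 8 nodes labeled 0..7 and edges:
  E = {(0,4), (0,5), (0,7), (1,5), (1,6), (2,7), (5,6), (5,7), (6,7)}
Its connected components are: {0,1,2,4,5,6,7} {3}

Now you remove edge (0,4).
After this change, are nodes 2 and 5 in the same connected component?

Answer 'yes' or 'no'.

Answer: yes

Derivation:
Initial components: {0,1,2,4,5,6,7} {3}
Removing edge (0,4): it was a bridge — component count 2 -> 3.
New components: {0,1,2,5,6,7} {3} {4}
Are 2 and 5 in the same component? yes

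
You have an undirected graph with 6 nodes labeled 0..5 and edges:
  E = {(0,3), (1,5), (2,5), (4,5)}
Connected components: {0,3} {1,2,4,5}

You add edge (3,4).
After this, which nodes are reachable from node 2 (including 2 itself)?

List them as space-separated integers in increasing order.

Answer: 0 1 2 3 4 5

Derivation:
Before: nodes reachable from 2: {1,2,4,5}
Adding (3,4): merges 2's component with another. Reachability grows.
After: nodes reachable from 2: {0,1,2,3,4,5}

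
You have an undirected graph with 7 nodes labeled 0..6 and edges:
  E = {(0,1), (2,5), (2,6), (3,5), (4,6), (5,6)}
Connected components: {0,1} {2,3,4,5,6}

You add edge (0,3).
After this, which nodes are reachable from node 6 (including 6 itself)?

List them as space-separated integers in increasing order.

Before: nodes reachable from 6: {2,3,4,5,6}
Adding (0,3): merges 6's component with another. Reachability grows.
After: nodes reachable from 6: {0,1,2,3,4,5,6}

Answer: 0 1 2 3 4 5 6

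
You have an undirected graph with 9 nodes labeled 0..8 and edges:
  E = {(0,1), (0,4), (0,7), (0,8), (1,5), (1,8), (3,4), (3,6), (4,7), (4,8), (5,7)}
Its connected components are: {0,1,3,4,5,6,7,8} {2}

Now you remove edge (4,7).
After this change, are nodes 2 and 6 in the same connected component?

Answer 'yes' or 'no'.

Answer: no

Derivation:
Initial components: {0,1,3,4,5,6,7,8} {2}
Removing edge (4,7): not a bridge — component count unchanged at 2.
New components: {0,1,3,4,5,6,7,8} {2}
Are 2 and 6 in the same component? no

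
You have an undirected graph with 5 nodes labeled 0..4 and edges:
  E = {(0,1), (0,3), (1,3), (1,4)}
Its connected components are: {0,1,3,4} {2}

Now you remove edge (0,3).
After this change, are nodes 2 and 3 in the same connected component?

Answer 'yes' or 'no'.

Answer: no

Derivation:
Initial components: {0,1,3,4} {2}
Removing edge (0,3): not a bridge — component count unchanged at 2.
New components: {0,1,3,4} {2}
Are 2 and 3 in the same component? no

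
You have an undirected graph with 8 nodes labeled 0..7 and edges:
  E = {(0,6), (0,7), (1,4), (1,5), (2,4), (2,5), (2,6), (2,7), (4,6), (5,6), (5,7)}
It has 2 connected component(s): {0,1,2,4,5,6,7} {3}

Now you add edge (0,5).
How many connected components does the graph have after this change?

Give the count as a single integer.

Initial component count: 2
Add (0,5): endpoints already in same component. Count unchanged: 2.
New component count: 2

Answer: 2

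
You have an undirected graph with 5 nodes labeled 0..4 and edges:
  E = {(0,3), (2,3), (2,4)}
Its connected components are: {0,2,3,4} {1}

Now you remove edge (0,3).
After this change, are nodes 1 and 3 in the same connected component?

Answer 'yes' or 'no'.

Answer: no

Derivation:
Initial components: {0,2,3,4} {1}
Removing edge (0,3): it was a bridge — component count 2 -> 3.
New components: {0} {1} {2,3,4}
Are 1 and 3 in the same component? no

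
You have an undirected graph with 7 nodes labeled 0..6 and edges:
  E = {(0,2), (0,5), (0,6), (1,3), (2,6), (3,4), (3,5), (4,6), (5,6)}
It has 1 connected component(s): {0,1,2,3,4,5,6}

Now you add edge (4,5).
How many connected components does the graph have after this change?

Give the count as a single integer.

Initial component count: 1
Add (4,5): endpoints already in same component. Count unchanged: 1.
New component count: 1

Answer: 1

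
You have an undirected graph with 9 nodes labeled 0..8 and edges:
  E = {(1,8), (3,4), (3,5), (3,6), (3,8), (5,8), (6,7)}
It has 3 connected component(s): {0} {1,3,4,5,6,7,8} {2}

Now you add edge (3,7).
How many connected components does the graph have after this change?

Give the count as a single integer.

Initial component count: 3
Add (3,7): endpoints already in same component. Count unchanged: 3.
New component count: 3

Answer: 3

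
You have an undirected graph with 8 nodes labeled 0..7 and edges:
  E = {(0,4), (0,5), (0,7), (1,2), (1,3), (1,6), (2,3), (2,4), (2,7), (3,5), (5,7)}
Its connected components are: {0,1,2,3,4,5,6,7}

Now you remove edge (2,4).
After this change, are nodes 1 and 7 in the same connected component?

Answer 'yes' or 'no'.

Initial components: {0,1,2,3,4,5,6,7}
Removing edge (2,4): not a bridge — component count unchanged at 1.
New components: {0,1,2,3,4,5,6,7}
Are 1 and 7 in the same component? yes

Answer: yes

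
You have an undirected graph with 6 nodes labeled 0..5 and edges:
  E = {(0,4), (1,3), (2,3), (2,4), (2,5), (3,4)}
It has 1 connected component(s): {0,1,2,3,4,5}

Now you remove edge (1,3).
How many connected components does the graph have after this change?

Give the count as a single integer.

Answer: 2

Derivation:
Initial component count: 1
Remove (1,3): it was a bridge. Count increases: 1 -> 2.
  After removal, components: {0,2,3,4,5} {1}
New component count: 2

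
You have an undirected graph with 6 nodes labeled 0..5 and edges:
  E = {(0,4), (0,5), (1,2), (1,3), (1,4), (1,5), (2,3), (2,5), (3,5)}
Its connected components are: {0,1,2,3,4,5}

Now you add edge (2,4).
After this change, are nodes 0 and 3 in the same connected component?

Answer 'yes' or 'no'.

Answer: yes

Derivation:
Initial components: {0,1,2,3,4,5}
Adding edge (2,4): both already in same component {0,1,2,3,4,5}. No change.
New components: {0,1,2,3,4,5}
Are 0 and 3 in the same component? yes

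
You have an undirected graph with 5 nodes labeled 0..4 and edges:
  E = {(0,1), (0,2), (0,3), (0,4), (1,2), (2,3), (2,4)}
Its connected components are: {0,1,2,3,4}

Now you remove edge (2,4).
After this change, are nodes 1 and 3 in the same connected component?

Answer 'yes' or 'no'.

Initial components: {0,1,2,3,4}
Removing edge (2,4): not a bridge — component count unchanged at 1.
New components: {0,1,2,3,4}
Are 1 and 3 in the same component? yes

Answer: yes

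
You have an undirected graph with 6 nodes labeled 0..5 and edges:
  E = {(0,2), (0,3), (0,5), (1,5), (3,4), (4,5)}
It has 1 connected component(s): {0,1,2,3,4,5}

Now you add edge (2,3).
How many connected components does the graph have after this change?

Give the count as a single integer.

Answer: 1

Derivation:
Initial component count: 1
Add (2,3): endpoints already in same component. Count unchanged: 1.
New component count: 1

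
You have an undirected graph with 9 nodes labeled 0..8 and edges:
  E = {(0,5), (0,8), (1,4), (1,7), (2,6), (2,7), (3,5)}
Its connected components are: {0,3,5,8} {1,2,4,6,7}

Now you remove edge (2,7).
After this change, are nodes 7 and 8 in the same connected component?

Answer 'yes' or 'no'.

Answer: no

Derivation:
Initial components: {0,3,5,8} {1,2,4,6,7}
Removing edge (2,7): it was a bridge — component count 2 -> 3.
New components: {0,3,5,8} {1,4,7} {2,6}
Are 7 and 8 in the same component? no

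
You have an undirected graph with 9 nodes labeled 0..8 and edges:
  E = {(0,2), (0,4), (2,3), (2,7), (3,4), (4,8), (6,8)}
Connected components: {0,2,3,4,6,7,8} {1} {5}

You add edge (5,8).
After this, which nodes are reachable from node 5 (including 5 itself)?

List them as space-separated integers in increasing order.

Answer: 0 2 3 4 5 6 7 8

Derivation:
Before: nodes reachable from 5: {5}
Adding (5,8): merges 5's component with another. Reachability grows.
After: nodes reachable from 5: {0,2,3,4,5,6,7,8}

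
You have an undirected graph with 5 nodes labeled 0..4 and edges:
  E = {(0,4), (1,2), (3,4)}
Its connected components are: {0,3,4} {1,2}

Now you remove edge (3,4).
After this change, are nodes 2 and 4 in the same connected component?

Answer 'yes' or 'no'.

Answer: no

Derivation:
Initial components: {0,3,4} {1,2}
Removing edge (3,4): it was a bridge — component count 2 -> 3.
New components: {0,4} {1,2} {3}
Are 2 and 4 in the same component? no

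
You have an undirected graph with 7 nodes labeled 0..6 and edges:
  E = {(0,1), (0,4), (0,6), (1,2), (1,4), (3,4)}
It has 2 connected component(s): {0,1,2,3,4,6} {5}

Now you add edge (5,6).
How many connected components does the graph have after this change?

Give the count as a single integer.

Answer: 1

Derivation:
Initial component count: 2
Add (5,6): merges two components. Count decreases: 2 -> 1.
New component count: 1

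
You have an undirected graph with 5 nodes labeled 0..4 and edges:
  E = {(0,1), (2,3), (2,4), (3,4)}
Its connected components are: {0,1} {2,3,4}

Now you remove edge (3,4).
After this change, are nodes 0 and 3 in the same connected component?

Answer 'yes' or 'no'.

Initial components: {0,1} {2,3,4}
Removing edge (3,4): not a bridge — component count unchanged at 2.
New components: {0,1} {2,3,4}
Are 0 and 3 in the same component? no

Answer: no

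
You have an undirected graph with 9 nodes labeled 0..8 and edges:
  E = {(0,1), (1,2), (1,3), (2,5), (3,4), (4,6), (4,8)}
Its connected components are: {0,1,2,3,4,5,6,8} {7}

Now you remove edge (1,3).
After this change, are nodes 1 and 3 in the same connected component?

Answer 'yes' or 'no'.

Answer: no

Derivation:
Initial components: {0,1,2,3,4,5,6,8} {7}
Removing edge (1,3): it was a bridge — component count 2 -> 3.
New components: {0,1,2,5} {3,4,6,8} {7}
Are 1 and 3 in the same component? no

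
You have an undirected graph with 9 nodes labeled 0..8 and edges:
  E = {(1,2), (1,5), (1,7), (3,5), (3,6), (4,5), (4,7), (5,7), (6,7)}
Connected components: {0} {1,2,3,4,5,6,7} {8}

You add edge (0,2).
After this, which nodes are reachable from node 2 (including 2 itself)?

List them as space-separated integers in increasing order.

Answer: 0 1 2 3 4 5 6 7

Derivation:
Before: nodes reachable from 2: {1,2,3,4,5,6,7}
Adding (0,2): merges 2's component with another. Reachability grows.
After: nodes reachable from 2: {0,1,2,3,4,5,6,7}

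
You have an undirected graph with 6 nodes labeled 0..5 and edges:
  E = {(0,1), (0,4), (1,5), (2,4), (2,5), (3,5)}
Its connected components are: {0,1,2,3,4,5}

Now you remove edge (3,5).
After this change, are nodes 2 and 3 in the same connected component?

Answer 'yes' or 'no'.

Answer: no

Derivation:
Initial components: {0,1,2,3,4,5}
Removing edge (3,5): it was a bridge — component count 1 -> 2.
New components: {0,1,2,4,5} {3}
Are 2 and 3 in the same component? no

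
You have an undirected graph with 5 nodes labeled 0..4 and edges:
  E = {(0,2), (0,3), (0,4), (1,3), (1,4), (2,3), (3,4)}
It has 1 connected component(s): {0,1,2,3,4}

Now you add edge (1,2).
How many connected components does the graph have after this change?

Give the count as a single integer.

Initial component count: 1
Add (1,2): endpoints already in same component. Count unchanged: 1.
New component count: 1

Answer: 1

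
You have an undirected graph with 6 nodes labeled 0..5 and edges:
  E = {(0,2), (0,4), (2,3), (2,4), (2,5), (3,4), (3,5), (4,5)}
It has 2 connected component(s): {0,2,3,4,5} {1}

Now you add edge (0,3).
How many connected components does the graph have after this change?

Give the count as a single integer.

Answer: 2

Derivation:
Initial component count: 2
Add (0,3): endpoints already in same component. Count unchanged: 2.
New component count: 2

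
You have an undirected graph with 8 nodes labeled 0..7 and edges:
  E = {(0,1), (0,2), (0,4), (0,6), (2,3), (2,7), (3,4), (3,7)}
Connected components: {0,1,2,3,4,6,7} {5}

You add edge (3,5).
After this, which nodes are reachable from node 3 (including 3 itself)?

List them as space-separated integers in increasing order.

Before: nodes reachable from 3: {0,1,2,3,4,6,7}
Adding (3,5): merges 3's component with another. Reachability grows.
After: nodes reachable from 3: {0,1,2,3,4,5,6,7}

Answer: 0 1 2 3 4 5 6 7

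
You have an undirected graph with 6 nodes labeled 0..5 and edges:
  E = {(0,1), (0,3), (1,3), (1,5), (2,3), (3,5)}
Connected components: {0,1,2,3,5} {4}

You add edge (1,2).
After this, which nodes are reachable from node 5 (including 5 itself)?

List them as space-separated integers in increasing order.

Answer: 0 1 2 3 5

Derivation:
Before: nodes reachable from 5: {0,1,2,3,5}
Adding (1,2): both endpoints already in same component. Reachability from 5 unchanged.
After: nodes reachable from 5: {0,1,2,3,5}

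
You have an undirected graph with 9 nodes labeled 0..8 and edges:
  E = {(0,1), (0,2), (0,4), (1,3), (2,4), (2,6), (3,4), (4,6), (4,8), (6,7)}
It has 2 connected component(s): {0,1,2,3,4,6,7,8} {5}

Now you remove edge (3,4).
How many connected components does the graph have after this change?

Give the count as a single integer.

Answer: 2

Derivation:
Initial component count: 2
Remove (3,4): not a bridge. Count unchanged: 2.
  After removal, components: {0,1,2,3,4,6,7,8} {5}
New component count: 2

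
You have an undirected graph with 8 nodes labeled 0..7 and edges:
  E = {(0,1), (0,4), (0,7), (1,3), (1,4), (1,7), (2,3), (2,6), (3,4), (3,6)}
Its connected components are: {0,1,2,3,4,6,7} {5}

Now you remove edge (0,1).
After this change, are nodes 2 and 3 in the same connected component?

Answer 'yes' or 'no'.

Answer: yes

Derivation:
Initial components: {0,1,2,3,4,6,7} {5}
Removing edge (0,1): not a bridge — component count unchanged at 2.
New components: {0,1,2,3,4,6,7} {5}
Are 2 and 3 in the same component? yes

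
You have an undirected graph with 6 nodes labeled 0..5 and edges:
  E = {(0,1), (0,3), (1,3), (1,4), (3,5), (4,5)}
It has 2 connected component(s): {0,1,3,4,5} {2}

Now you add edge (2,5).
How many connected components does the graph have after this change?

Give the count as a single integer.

Answer: 1

Derivation:
Initial component count: 2
Add (2,5): merges two components. Count decreases: 2 -> 1.
New component count: 1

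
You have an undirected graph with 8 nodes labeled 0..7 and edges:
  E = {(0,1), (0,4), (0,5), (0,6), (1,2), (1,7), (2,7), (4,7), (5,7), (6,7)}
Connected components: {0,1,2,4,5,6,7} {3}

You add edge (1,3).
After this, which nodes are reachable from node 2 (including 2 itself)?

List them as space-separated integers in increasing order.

Answer: 0 1 2 3 4 5 6 7

Derivation:
Before: nodes reachable from 2: {0,1,2,4,5,6,7}
Adding (1,3): merges 2's component with another. Reachability grows.
After: nodes reachable from 2: {0,1,2,3,4,5,6,7}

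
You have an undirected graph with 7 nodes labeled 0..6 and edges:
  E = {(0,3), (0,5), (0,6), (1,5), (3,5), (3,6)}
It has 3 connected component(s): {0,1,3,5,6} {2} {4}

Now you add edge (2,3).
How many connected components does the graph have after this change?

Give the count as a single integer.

Initial component count: 3
Add (2,3): merges two components. Count decreases: 3 -> 2.
New component count: 2

Answer: 2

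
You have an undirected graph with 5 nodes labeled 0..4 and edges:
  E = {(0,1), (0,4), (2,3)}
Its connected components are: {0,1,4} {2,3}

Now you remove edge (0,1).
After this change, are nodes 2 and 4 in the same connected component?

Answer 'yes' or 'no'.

Initial components: {0,1,4} {2,3}
Removing edge (0,1): it was a bridge — component count 2 -> 3.
New components: {0,4} {1} {2,3}
Are 2 and 4 in the same component? no

Answer: no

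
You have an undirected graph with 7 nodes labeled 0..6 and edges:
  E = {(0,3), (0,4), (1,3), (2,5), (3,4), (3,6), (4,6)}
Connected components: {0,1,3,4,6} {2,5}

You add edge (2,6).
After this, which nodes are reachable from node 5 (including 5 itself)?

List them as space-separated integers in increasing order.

Answer: 0 1 2 3 4 5 6

Derivation:
Before: nodes reachable from 5: {2,5}
Adding (2,6): merges 5's component with another. Reachability grows.
After: nodes reachable from 5: {0,1,2,3,4,5,6}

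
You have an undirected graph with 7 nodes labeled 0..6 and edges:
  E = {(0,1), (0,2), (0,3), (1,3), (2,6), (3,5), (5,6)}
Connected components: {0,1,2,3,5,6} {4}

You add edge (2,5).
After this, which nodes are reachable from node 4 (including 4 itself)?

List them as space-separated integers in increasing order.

Before: nodes reachable from 4: {4}
Adding (2,5): both endpoints already in same component. Reachability from 4 unchanged.
After: nodes reachable from 4: {4}

Answer: 4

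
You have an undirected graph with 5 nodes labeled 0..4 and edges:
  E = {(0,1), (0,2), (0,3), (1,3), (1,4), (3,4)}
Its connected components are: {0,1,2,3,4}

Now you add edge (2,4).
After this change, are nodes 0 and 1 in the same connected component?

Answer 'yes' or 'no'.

Initial components: {0,1,2,3,4}
Adding edge (2,4): both already in same component {0,1,2,3,4}. No change.
New components: {0,1,2,3,4}
Are 0 and 1 in the same component? yes

Answer: yes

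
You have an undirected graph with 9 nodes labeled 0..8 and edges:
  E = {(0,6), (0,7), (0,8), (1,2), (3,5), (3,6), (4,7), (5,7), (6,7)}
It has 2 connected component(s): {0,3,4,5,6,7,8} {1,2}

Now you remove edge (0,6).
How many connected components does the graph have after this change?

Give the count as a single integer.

Answer: 2

Derivation:
Initial component count: 2
Remove (0,6): not a bridge. Count unchanged: 2.
  After removal, components: {0,3,4,5,6,7,8} {1,2}
New component count: 2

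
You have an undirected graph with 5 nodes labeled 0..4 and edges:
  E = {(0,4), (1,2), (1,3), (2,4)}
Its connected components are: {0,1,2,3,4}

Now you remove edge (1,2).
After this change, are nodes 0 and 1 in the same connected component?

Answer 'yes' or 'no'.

Answer: no

Derivation:
Initial components: {0,1,2,3,4}
Removing edge (1,2): it was a bridge — component count 1 -> 2.
New components: {0,2,4} {1,3}
Are 0 and 1 in the same component? no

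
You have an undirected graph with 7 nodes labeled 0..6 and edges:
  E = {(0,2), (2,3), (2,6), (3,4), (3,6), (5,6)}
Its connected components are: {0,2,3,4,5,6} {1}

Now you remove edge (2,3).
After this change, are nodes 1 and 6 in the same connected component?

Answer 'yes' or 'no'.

Answer: no

Derivation:
Initial components: {0,2,3,4,5,6} {1}
Removing edge (2,3): not a bridge — component count unchanged at 2.
New components: {0,2,3,4,5,6} {1}
Are 1 and 6 in the same component? no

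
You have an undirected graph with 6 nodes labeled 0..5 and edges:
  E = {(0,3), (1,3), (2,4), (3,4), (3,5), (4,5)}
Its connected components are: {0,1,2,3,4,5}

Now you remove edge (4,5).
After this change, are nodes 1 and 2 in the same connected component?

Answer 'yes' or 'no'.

Initial components: {0,1,2,3,4,5}
Removing edge (4,5): not a bridge — component count unchanged at 1.
New components: {0,1,2,3,4,5}
Are 1 and 2 in the same component? yes

Answer: yes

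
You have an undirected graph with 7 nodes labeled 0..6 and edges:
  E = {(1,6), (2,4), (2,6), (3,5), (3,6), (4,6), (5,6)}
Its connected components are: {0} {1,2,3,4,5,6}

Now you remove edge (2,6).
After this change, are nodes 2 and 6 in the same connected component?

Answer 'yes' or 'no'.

Initial components: {0} {1,2,3,4,5,6}
Removing edge (2,6): not a bridge — component count unchanged at 2.
New components: {0} {1,2,3,4,5,6}
Are 2 and 6 in the same component? yes

Answer: yes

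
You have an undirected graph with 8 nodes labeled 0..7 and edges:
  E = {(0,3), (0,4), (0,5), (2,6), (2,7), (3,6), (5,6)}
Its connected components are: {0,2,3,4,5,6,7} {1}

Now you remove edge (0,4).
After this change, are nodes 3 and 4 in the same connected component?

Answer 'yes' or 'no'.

Initial components: {0,2,3,4,5,6,7} {1}
Removing edge (0,4): it was a bridge — component count 2 -> 3.
New components: {0,2,3,5,6,7} {1} {4}
Are 3 and 4 in the same component? no

Answer: no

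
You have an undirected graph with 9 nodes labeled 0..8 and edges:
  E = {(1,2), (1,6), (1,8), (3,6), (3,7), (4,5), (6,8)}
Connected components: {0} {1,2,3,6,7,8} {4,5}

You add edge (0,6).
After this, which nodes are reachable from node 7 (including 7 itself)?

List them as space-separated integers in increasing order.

Before: nodes reachable from 7: {1,2,3,6,7,8}
Adding (0,6): merges 7's component with another. Reachability grows.
After: nodes reachable from 7: {0,1,2,3,6,7,8}

Answer: 0 1 2 3 6 7 8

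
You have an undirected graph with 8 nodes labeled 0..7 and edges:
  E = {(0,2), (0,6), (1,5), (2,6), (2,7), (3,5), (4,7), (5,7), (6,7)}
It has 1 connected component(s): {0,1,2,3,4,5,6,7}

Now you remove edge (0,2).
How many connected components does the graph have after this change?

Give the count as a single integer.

Answer: 1

Derivation:
Initial component count: 1
Remove (0,2): not a bridge. Count unchanged: 1.
  After removal, components: {0,1,2,3,4,5,6,7}
New component count: 1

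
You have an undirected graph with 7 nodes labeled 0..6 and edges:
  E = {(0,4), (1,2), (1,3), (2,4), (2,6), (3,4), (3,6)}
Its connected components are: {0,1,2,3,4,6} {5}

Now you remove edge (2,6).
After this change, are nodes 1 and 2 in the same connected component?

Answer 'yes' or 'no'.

Answer: yes

Derivation:
Initial components: {0,1,2,3,4,6} {5}
Removing edge (2,6): not a bridge — component count unchanged at 2.
New components: {0,1,2,3,4,6} {5}
Are 1 and 2 in the same component? yes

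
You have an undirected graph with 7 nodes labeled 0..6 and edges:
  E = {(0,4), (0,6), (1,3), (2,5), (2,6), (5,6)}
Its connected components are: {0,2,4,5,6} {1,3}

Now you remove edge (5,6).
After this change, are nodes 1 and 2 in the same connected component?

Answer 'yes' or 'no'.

Answer: no

Derivation:
Initial components: {0,2,4,5,6} {1,3}
Removing edge (5,6): not a bridge — component count unchanged at 2.
New components: {0,2,4,5,6} {1,3}
Are 1 and 2 in the same component? no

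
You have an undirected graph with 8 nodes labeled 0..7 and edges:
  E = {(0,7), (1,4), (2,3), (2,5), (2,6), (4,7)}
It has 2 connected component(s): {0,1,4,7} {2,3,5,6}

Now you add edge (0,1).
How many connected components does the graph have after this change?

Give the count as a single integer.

Initial component count: 2
Add (0,1): endpoints already in same component. Count unchanged: 2.
New component count: 2

Answer: 2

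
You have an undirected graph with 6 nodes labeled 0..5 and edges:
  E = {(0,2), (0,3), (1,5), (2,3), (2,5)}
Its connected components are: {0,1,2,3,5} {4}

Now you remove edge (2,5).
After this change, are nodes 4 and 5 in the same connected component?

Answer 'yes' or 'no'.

Answer: no

Derivation:
Initial components: {0,1,2,3,5} {4}
Removing edge (2,5): it was a bridge — component count 2 -> 3.
New components: {0,2,3} {1,5} {4}
Are 4 and 5 in the same component? no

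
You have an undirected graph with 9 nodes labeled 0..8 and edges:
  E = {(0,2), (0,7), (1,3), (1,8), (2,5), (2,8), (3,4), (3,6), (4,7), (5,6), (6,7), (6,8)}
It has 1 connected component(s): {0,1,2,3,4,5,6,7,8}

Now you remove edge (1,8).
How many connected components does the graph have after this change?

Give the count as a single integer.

Initial component count: 1
Remove (1,8): not a bridge. Count unchanged: 1.
  After removal, components: {0,1,2,3,4,5,6,7,8}
New component count: 1

Answer: 1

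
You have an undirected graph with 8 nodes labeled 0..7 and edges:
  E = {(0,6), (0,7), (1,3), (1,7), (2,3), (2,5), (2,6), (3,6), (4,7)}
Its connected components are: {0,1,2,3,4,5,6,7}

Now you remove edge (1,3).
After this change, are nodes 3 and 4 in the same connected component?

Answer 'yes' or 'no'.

Initial components: {0,1,2,3,4,5,6,7}
Removing edge (1,3): not a bridge — component count unchanged at 1.
New components: {0,1,2,3,4,5,6,7}
Are 3 and 4 in the same component? yes

Answer: yes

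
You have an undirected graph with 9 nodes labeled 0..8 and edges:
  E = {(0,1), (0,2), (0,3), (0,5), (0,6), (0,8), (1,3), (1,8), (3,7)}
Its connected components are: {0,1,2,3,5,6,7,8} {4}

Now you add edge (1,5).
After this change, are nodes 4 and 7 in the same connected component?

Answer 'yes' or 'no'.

Answer: no

Derivation:
Initial components: {0,1,2,3,5,6,7,8} {4}
Adding edge (1,5): both already in same component {0,1,2,3,5,6,7,8}. No change.
New components: {0,1,2,3,5,6,7,8} {4}
Are 4 and 7 in the same component? no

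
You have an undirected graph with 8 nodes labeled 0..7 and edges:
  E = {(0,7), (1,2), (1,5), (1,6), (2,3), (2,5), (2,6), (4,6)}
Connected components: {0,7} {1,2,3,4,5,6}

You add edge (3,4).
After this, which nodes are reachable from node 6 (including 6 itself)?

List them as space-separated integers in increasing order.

Before: nodes reachable from 6: {1,2,3,4,5,6}
Adding (3,4): both endpoints already in same component. Reachability from 6 unchanged.
After: nodes reachable from 6: {1,2,3,4,5,6}

Answer: 1 2 3 4 5 6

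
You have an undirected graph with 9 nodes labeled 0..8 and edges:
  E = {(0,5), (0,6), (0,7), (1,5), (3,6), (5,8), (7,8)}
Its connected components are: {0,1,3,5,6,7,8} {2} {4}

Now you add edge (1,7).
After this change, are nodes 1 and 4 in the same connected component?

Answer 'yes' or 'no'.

Answer: no

Derivation:
Initial components: {0,1,3,5,6,7,8} {2} {4}
Adding edge (1,7): both already in same component {0,1,3,5,6,7,8}. No change.
New components: {0,1,3,5,6,7,8} {2} {4}
Are 1 and 4 in the same component? no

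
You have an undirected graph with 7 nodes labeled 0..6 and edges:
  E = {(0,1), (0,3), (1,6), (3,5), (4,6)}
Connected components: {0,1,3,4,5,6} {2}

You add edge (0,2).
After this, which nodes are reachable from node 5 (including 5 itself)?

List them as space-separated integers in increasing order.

Answer: 0 1 2 3 4 5 6

Derivation:
Before: nodes reachable from 5: {0,1,3,4,5,6}
Adding (0,2): merges 5's component with another. Reachability grows.
After: nodes reachable from 5: {0,1,2,3,4,5,6}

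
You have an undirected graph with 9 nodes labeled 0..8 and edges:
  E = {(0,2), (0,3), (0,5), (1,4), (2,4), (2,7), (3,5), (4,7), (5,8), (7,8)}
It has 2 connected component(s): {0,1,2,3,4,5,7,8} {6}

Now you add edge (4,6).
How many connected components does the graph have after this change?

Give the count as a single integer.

Answer: 1

Derivation:
Initial component count: 2
Add (4,6): merges two components. Count decreases: 2 -> 1.
New component count: 1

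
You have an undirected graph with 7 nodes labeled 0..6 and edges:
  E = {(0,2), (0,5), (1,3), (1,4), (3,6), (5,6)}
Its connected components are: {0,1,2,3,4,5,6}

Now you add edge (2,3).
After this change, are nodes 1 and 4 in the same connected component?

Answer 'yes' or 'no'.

Initial components: {0,1,2,3,4,5,6}
Adding edge (2,3): both already in same component {0,1,2,3,4,5,6}. No change.
New components: {0,1,2,3,4,5,6}
Are 1 and 4 in the same component? yes

Answer: yes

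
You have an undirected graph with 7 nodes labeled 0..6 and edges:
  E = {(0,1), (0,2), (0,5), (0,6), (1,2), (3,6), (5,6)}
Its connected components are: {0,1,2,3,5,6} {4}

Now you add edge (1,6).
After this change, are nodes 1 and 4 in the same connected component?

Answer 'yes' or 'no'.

Initial components: {0,1,2,3,5,6} {4}
Adding edge (1,6): both already in same component {0,1,2,3,5,6}. No change.
New components: {0,1,2,3,5,6} {4}
Are 1 and 4 in the same component? no

Answer: no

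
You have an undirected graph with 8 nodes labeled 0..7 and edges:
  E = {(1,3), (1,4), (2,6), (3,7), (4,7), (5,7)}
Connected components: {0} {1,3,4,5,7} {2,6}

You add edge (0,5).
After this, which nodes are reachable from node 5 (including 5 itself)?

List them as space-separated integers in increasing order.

Answer: 0 1 3 4 5 7

Derivation:
Before: nodes reachable from 5: {1,3,4,5,7}
Adding (0,5): merges 5's component with another. Reachability grows.
After: nodes reachable from 5: {0,1,3,4,5,7}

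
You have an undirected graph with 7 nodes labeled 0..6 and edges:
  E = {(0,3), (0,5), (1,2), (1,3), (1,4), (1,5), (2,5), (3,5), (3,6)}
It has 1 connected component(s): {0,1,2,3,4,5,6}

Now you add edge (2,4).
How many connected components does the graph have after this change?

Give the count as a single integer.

Answer: 1

Derivation:
Initial component count: 1
Add (2,4): endpoints already in same component. Count unchanged: 1.
New component count: 1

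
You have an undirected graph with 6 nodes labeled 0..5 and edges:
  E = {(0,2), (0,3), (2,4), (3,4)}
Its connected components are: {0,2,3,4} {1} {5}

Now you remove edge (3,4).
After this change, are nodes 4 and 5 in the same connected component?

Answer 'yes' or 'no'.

Answer: no

Derivation:
Initial components: {0,2,3,4} {1} {5}
Removing edge (3,4): not a bridge — component count unchanged at 3.
New components: {0,2,3,4} {1} {5}
Are 4 and 5 in the same component? no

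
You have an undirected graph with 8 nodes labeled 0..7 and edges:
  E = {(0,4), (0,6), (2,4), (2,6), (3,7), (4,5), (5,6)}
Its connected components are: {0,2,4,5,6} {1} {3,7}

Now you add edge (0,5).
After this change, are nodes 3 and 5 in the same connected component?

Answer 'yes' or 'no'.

Initial components: {0,2,4,5,6} {1} {3,7}
Adding edge (0,5): both already in same component {0,2,4,5,6}. No change.
New components: {0,2,4,5,6} {1} {3,7}
Are 3 and 5 in the same component? no

Answer: no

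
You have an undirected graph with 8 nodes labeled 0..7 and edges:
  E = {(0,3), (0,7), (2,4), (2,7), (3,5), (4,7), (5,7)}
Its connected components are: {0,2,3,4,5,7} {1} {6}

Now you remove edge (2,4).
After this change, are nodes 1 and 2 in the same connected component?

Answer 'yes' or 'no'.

Initial components: {0,2,3,4,5,7} {1} {6}
Removing edge (2,4): not a bridge — component count unchanged at 3.
New components: {0,2,3,4,5,7} {1} {6}
Are 1 and 2 in the same component? no

Answer: no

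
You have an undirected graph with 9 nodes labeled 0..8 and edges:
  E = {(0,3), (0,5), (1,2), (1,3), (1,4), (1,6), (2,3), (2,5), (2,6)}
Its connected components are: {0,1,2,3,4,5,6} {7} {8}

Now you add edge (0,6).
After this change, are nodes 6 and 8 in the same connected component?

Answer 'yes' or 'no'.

Answer: no

Derivation:
Initial components: {0,1,2,3,4,5,6} {7} {8}
Adding edge (0,6): both already in same component {0,1,2,3,4,5,6}. No change.
New components: {0,1,2,3,4,5,6} {7} {8}
Are 6 and 8 in the same component? no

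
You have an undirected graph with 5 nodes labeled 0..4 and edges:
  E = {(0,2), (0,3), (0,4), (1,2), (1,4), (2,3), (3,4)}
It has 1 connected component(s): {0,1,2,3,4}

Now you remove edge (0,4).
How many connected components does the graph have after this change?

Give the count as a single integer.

Initial component count: 1
Remove (0,4): not a bridge. Count unchanged: 1.
  After removal, components: {0,1,2,3,4}
New component count: 1

Answer: 1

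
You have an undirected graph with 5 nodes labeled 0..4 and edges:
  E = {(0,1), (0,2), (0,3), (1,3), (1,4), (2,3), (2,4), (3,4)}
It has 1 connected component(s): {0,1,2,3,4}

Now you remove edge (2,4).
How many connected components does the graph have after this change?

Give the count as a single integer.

Initial component count: 1
Remove (2,4): not a bridge. Count unchanged: 1.
  After removal, components: {0,1,2,3,4}
New component count: 1

Answer: 1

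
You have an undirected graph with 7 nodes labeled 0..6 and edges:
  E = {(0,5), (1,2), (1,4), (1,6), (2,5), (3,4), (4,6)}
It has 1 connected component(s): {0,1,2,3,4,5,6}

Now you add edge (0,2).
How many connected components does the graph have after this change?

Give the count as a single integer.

Answer: 1

Derivation:
Initial component count: 1
Add (0,2): endpoints already in same component. Count unchanged: 1.
New component count: 1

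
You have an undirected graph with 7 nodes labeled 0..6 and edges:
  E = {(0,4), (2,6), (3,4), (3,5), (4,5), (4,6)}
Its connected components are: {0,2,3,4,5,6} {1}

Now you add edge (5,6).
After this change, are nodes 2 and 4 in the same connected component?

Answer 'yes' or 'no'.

Answer: yes

Derivation:
Initial components: {0,2,3,4,5,6} {1}
Adding edge (5,6): both already in same component {0,2,3,4,5,6}. No change.
New components: {0,2,3,4,5,6} {1}
Are 2 and 4 in the same component? yes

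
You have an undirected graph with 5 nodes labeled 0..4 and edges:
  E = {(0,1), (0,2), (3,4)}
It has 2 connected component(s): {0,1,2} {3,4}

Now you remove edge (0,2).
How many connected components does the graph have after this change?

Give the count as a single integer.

Initial component count: 2
Remove (0,2): it was a bridge. Count increases: 2 -> 3.
  After removal, components: {0,1} {2} {3,4}
New component count: 3

Answer: 3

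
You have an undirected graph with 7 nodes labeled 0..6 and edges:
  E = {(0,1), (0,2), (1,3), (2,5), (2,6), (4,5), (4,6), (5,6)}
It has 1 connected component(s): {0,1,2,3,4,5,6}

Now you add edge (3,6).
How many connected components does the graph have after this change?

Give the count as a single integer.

Initial component count: 1
Add (3,6): endpoints already in same component. Count unchanged: 1.
New component count: 1

Answer: 1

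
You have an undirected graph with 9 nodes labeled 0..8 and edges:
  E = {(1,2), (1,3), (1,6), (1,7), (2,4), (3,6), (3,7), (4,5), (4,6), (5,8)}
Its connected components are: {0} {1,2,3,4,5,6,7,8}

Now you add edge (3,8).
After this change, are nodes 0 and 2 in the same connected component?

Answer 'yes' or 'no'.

Answer: no

Derivation:
Initial components: {0} {1,2,3,4,5,6,7,8}
Adding edge (3,8): both already in same component {1,2,3,4,5,6,7,8}. No change.
New components: {0} {1,2,3,4,5,6,7,8}
Are 0 and 2 in the same component? no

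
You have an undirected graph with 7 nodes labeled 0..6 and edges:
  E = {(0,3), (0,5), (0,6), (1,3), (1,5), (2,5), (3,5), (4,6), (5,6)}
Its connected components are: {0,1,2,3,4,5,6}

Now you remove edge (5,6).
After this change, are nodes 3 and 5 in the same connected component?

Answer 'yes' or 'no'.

Initial components: {0,1,2,3,4,5,6}
Removing edge (5,6): not a bridge — component count unchanged at 1.
New components: {0,1,2,3,4,5,6}
Are 3 and 5 in the same component? yes

Answer: yes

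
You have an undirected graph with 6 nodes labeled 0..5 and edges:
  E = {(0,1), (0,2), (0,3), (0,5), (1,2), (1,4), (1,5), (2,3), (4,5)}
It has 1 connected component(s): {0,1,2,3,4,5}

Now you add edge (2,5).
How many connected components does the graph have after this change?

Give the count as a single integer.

Initial component count: 1
Add (2,5): endpoints already in same component. Count unchanged: 1.
New component count: 1

Answer: 1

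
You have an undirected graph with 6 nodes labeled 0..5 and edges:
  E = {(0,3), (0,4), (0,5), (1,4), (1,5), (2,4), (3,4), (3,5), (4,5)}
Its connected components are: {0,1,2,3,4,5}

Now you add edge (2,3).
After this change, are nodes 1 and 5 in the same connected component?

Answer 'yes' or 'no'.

Answer: yes

Derivation:
Initial components: {0,1,2,3,4,5}
Adding edge (2,3): both already in same component {0,1,2,3,4,5}. No change.
New components: {0,1,2,3,4,5}
Are 1 and 5 in the same component? yes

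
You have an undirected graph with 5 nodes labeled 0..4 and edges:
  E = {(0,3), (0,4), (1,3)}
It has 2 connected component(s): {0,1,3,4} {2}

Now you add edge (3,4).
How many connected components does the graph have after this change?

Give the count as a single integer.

Answer: 2

Derivation:
Initial component count: 2
Add (3,4): endpoints already in same component. Count unchanged: 2.
New component count: 2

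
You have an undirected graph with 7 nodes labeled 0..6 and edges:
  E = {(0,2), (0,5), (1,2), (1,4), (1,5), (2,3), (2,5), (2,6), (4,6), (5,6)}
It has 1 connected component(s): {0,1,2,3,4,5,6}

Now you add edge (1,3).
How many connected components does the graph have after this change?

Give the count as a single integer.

Answer: 1

Derivation:
Initial component count: 1
Add (1,3): endpoints already in same component. Count unchanged: 1.
New component count: 1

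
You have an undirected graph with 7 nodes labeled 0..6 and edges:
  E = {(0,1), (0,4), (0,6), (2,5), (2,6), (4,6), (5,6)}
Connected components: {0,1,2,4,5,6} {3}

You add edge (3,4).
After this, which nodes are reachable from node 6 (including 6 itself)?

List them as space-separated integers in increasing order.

Before: nodes reachable from 6: {0,1,2,4,5,6}
Adding (3,4): merges 6's component with another. Reachability grows.
After: nodes reachable from 6: {0,1,2,3,4,5,6}

Answer: 0 1 2 3 4 5 6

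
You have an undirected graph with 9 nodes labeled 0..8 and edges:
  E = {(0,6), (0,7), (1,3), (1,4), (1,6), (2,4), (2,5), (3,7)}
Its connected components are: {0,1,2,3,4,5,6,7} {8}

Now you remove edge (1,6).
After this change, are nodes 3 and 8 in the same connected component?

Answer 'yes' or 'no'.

Answer: no

Derivation:
Initial components: {0,1,2,3,4,5,6,7} {8}
Removing edge (1,6): not a bridge — component count unchanged at 2.
New components: {0,1,2,3,4,5,6,7} {8}
Are 3 and 8 in the same component? no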